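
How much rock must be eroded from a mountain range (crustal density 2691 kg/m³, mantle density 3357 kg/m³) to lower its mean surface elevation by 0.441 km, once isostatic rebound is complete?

Net drop Δ = e − u = e − e ρ_c/ρ_m = e (ρ_m − ρ_c)/ρ_m.
e = Δ ρ_m/(ρ_m − ρ_c) = 0.441 km × 3357/666 = 2.22 km.

2.22 km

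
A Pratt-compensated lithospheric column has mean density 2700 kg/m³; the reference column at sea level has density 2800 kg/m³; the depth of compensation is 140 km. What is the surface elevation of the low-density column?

ρ_ref D = ρ (D + h) → h = D (ρ_ref − ρ)/ρ.
h = 140 km × (2800 − 2700)/2700 = 5.19 km.

5.19 km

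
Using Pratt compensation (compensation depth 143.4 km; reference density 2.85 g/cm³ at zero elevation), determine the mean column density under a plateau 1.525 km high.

Pratt balance: ρ_ref D = ρ (D + h).
ρ = ρ_ref D/(D + h) = 2.85 × 143.4 km/(143.4 km + 1.525 km) = 2.82 g/cm³.

2.82 g/cm³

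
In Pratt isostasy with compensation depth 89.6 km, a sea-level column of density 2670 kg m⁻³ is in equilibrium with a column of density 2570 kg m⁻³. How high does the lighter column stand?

3.49 km

ρ_ref D = ρ (D + h) → h = D (ρ_ref − ρ)/ρ.
h = 89.6 km × (2670 − 2570)/2570 = 3.49 km.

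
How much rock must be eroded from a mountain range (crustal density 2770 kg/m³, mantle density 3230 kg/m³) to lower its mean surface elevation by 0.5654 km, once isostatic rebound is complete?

Net drop Δ = e − u = e − e ρ_c/ρ_m = e (ρ_m − ρ_c)/ρ_m.
e = Δ ρ_m/(ρ_m − ρ_c) = 0.5654 km × 3230/460 = 3.97 km.

3.97 km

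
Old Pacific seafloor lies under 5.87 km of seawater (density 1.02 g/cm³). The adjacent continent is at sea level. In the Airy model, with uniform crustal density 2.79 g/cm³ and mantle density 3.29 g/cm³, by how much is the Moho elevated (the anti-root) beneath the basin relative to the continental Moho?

20.8 km

In Airy isostatic equilibrium: replacing crust with seawater at the top is compensated by replacing crust with mantle at the base: d (ρ_c − ρ_w) = a (ρ_m − ρ_c).
a = d (ρ_c − ρ_w)/(ρ_m − ρ_c) = 5.87 km × 1.77/0.5 = 20.8 km.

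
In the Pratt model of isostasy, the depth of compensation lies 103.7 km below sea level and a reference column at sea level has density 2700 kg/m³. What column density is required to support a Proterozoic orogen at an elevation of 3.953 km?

Pratt balance: ρ_ref D = ρ (D + h).
ρ = ρ_ref D/(D + h) = 2700 × 103.7 km/(103.7 km + 3.953 km) = 2600 kg/m³.

2600 kg/m³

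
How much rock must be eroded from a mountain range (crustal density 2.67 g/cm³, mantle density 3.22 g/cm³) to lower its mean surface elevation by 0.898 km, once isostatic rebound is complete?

5.26 km

Net drop Δ = e − u = e − e ρ_c/ρ_m = e (ρ_m − ρ_c)/ρ_m.
e = Δ ρ_m/(ρ_m − ρ_c) = 0.898 km × 3.22/0.55 = 5.26 km.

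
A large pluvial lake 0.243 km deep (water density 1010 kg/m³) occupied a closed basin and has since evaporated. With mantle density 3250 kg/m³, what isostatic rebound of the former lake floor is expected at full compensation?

0.0755 km

u = d ρ_w/ρ_m = 0.243 km × 1010/3250 = 0.0755 km.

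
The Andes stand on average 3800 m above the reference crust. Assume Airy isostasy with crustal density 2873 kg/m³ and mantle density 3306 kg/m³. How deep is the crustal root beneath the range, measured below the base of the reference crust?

25200 m

In Airy isostatic equilibrium: the weight of the topography is balanced by the buoyancy of the root, ρ_c h = (ρ_m − ρ_c) r.
r = h · ρ_c / (ρ_m − ρ_c) = 3800 m × 2873 / (3306 − 2873) = 25200 m.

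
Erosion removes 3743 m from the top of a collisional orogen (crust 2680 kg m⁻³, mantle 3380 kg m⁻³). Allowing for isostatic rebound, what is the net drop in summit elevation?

775 m

Rebound u = e ρ_c/ρ_m = 3743 m × 2680/3380 = 2968 m.
Net surface drop = e − u = 3743 m − 2968 m = e (ρ_m − ρ_c)/ρ_m = 775 m.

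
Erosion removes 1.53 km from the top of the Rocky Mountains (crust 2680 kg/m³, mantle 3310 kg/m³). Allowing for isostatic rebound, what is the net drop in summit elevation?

0.291 km

Rebound u = e ρ_c/ρ_m = 1.53 km × 2680/3310 = 1.239 km.
Net surface drop = e − u = 1.53 km − 1.239 km = e (ρ_m − ρ_c)/ρ_m = 0.291 km.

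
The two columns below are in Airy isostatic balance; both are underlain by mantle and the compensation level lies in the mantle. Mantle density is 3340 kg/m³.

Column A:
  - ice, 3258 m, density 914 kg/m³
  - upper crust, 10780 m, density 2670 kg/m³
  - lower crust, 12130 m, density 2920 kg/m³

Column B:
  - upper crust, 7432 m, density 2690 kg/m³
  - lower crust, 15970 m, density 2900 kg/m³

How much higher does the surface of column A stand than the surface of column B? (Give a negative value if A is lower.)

2500 m

For any compensation level in the mantle, the mantle terms cancel and isostasy reduces to e = (Σt_A − Σt_B) − (Σ(ρt)_A − Σ(ρt)_B) / ρ_m.
Σt_A = 26168 m; Σt_B = 23402 m; Σ(ρt)_A = 67180012; Σ(ρt)_B = 66305080 (in m·kg/m³).
e = (26168 − 23402) − (67180012 − 66305080) / 3340 = 2500 m.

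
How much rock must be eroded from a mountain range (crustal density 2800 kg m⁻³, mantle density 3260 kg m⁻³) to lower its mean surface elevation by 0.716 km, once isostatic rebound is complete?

5.07 km

Net drop Δ = e − u = e − e ρ_c/ρ_m = e (ρ_m − ρ_c)/ρ_m.
e = Δ ρ_m/(ρ_m − ρ_c) = 0.716 km × 3260/460 = 5.07 km.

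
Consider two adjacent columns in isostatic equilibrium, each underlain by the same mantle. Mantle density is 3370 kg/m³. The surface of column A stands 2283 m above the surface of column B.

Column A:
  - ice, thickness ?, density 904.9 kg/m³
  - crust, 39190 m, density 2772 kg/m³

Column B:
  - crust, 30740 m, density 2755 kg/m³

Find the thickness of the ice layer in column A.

Take the compensation level at the base of the deeper column (depth z_c below the surface of column A) and equate Σ ρ_i t_i down to z_c; mantle fills any gap and the z_c terms cancel.
Column A: x×904.9 + 39190×2772 + (z_c − 39190 − x)×3370
Column B: 2283×0 + 30740×2755 + (z_c − 2283 − 30740)×3370
The z_c×3370 term appears on both sides and cancels. Collect the known terms of each column as K = Σ(ρt)_known − 3370 × (depth of known layers): K_A = 108634680 − 3370×39190 = −23435620; K_B = 84688700 − 3370×(2283 + 30740) = −26598810.
Balance: K_A − x×(3370 − 904.9) = K_B, so x = (K_A − K_B)/(3370 − 904.9) = 3163190/2465.1 = 1280 m.

1280 m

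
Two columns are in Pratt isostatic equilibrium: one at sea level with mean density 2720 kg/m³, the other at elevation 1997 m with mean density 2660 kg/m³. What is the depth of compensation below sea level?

ρ_ref D = ρ (D + h) → D (ρ_ref − ρ) = ρ h.
D = ρ h/(ρ_ref − ρ) = 2660 × 1997 m/(2720 − 2660) = 88500 m.

88500 m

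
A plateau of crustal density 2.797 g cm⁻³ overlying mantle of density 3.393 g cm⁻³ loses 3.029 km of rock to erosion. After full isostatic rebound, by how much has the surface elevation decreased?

0.532 km

Rebound u = e ρ_c/ρ_m = 3.029 km × 2.797/3.393 = 2.497 km.
Net surface drop = e − u = 3.029 km − 2.497 km = e (ρ_m − ρ_c)/ρ_m = 0.532 km.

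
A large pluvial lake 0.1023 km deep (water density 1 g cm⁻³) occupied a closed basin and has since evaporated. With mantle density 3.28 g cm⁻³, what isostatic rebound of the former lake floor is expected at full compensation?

0.0312 km

u = d ρ_w/ρ_m = 0.1023 km × 1/3.28 = 0.0312 km.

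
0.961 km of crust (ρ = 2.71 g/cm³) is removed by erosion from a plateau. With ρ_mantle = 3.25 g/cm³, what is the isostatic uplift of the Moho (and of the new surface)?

0.801 km

Unloading: uplift u = e ρ_c/ρ_m = 0.961 km × 2.71/3.25 = 0.801 km.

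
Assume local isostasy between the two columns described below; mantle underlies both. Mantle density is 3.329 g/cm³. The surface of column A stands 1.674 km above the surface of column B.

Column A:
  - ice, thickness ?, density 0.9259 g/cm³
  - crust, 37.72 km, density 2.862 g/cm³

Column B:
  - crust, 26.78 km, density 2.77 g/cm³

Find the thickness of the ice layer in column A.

Take the compensation level at the base of the deeper column (depth z_c below the surface of column A) and equate Σ ρ_i t_i down to z_c; mantle fills any gap and the z_c terms cancel.
Column A: x×0.9259 + 37.72×2.862 + (z_c − 37.72 − x)×3.329
Column B: 1.674×0 + 26.78×2.77 + (z_c − 1.674 − 26.78)×3.329
The z_c×3.329 term appears on both sides and cancels. Collect the known terms of each column as K = Σ(ρt)_known − 3.329 × (depth of known layers): K_A = 107.95464 − 3.329×37.72 = −17.61524; K_B = 74.1806 − 3.329×(1.674 + 26.78) = −20.542766.
Balance: K_A − x×(3.329 − 0.9259) = K_B, so x = (K_A − K_B)/(3.329 − 0.9259) = 2.92753/2.4031 = 1.22 km.

1.22 km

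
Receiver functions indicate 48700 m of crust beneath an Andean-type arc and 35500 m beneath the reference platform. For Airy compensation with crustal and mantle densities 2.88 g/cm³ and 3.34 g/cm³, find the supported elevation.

1820 m

Excess crust Δ = 48700 m − 35500 m = 13200 m, split between elevation h and root r with h + r = Δ.
Airy balance ρ_c h = (ρ_m − ρ_c) r gives r = h ρ_c/(ρ_m − ρ_c), so h (1 + ρ_c/(ρ_m − ρ_c)) = Δ, i.e. h = Δ (ρ_m − ρ_c)/ρ_m.
h = 13200 m × 0.46/3.34 = 1820 m.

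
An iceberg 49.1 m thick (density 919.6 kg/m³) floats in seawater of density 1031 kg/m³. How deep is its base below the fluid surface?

43.8 m

Draft d = t ρ_obj/ρ_fluid = 49.1 m × 919.6/1031 = 43.8 m.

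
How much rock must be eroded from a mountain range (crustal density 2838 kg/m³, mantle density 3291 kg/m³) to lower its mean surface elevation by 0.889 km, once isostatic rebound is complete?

Net drop Δ = e − u = e − e ρ_c/ρ_m = e (ρ_m − ρ_c)/ρ_m.
e = Δ ρ_m/(ρ_m − ρ_c) = 0.889 km × 3291/453 = 6.46 km.

6.46 km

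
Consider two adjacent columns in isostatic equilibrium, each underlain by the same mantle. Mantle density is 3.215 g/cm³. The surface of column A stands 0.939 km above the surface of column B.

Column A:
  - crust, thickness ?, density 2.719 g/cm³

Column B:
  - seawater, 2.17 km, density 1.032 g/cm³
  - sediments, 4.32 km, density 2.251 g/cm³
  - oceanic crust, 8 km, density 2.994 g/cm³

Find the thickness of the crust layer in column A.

27.6 km

Take the compensation level at the base of the deeper column (depth z_c below the surface of column A) and equate Σ ρ_i t_i down to z_c; mantle fills any gap and the z_c terms cancel.
Column A: x×2.719 + (z_c − 0 − x)×3.215
Column B: 0.939×0 + 2.17×1.032 + 4.32×2.251 + 8×2.994 + (z_c − 0.939 − 14.49)×3.215
The z_c×3.215 term appears on both sides and cancels. Collect the known terms of each column as K = Σ(ρt)_known − 3.215 × (depth of known layers): K_A = 0 − 3.215×0 = 0; K_B = 35.91576 − 3.215×(0.939 + 14.49) = −13.688475.
Balance: K_A − x×(3.215 − 2.719) = K_B, so x = (K_A − K_B)/(3.215 − 2.719) = 13.6885/0.496 = 27.6 km.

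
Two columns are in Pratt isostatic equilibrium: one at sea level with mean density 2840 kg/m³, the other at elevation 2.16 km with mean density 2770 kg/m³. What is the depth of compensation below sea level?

ρ_ref D = ρ (D + h) → D (ρ_ref − ρ) = ρ h.
D = ρ h/(ρ_ref − ρ) = 2770 × 2.16 km/(2840 − 2770) = 85.5 km.

85.5 km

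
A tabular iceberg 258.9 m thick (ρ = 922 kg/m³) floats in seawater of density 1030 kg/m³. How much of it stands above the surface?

27.1 m

Floating equilibrium: submerged depth d = t ρ_obj/ρ_fluid = 258.9 m × 922/1030 = 231.8 m.
Freeboard = t − d = 258.9 m − 231.8 m = 27.1 m.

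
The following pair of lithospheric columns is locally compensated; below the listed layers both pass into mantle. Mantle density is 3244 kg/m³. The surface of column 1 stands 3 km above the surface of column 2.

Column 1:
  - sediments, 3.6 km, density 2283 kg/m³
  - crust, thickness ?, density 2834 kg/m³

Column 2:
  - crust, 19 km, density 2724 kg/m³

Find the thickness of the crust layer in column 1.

Take the compensation level at the base of the deeper column (depth z_c below the surface of column 1) and equate Σ ρ_i t_i down to z_c; mantle fills any gap and the z_c terms cancel.
Column 1: 3.6×2283 + x×2834 + (z_c − 3.6 − x)×3244
Column 2: 3×0 + 19×2724 + (z_c − 3 − 19)×3244
The z_c×3244 term appears on both sides and cancels. Collect the known terms of each column as K = Σ(ρt)_known − 3244 × (depth of known layers): K_1 = 8218.8 − 3244×3.6 = −3459.6; K_2 = 51756 − 3244×(3 + 19) = −19612.
Balance: K_1 − x×(3244 − 2834) = K_2, so x = (K_1 − K_2)/(3244 − 2834) = 16152.4/410 = 39.4 km.

39.4 km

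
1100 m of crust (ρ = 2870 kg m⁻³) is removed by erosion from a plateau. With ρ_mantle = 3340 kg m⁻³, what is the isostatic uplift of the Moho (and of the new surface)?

Unloading: uplift u = e ρ_c/ρ_m = 1100 m × 2870/3340 = 945 m.

945 m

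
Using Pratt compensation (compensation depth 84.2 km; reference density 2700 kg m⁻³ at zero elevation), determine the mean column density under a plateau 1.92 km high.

2640 kg m⁻³

Pratt balance: ρ_ref D = ρ (D + h).
ρ = ρ_ref D/(D + h) = 2700 × 84.2 km/(84.2 km + 1.92 km) = 2640 kg m⁻³.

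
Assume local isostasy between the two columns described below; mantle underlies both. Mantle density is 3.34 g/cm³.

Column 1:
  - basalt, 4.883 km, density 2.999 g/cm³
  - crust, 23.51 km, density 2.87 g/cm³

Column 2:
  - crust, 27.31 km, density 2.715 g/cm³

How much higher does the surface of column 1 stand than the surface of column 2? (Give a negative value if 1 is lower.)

−1.3 km

For any compensation level in the mantle, the mantle terms cancel and isostasy reduces to e = (Σt_1 − Σt_2) − (Σ(ρt)_1 − Σ(ρt)_2) / ρ_m.
Σt_1 = 28.393 km; Σt_2 = 27.31 km; Σ(ρt)_1 = 82.117817; Σ(ρt)_2 = 74.14665 (in km·g/cm³).
e = (28.393 − 27.31) − (82.117817 − 74.14665) / 3.34 = −1.3 km.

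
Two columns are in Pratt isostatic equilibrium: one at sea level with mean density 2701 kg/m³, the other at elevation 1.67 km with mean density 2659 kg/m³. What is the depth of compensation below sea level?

ρ_ref D = ρ (D + h) → D (ρ_ref − ρ) = ρ h.
D = ρ h/(ρ_ref − ρ) = 2659 × 1.67 km/(2701 − 2659) = 106 km.

106 km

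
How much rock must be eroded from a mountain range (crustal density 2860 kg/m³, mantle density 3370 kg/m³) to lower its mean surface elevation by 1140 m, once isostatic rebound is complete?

Net drop Δ = e − u = e − e ρ_c/ρ_m = e (ρ_m − ρ_c)/ρ_m.
e = Δ ρ_m/(ρ_m − ρ_c) = 1140 m × 3370/510 = 7530 m.

7530 m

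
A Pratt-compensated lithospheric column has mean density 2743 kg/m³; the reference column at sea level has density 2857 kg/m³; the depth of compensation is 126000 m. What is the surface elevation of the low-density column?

5240 m

ρ_ref D = ρ (D + h) → h = D (ρ_ref − ρ)/ρ.
h = 126000 m × (2857 − 2743)/2743 = 5240 m.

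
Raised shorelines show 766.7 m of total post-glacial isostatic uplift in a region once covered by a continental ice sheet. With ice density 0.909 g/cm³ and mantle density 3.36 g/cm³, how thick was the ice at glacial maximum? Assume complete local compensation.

2830 m

u = t ρ_ice/ρ_m → t = u ρ_m/ρ_ice = 766.7 m × 3.36/0.909 = 2830 m.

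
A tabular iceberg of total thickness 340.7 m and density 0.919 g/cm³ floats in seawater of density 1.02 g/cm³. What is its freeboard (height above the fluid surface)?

33.7 m

Floating equilibrium: submerged depth d = t ρ_obj/ρ_fluid = 340.7 m × 0.919/1.02 = 307 m.
Freeboard = t − d = 340.7 m − 307 m = 33.7 m.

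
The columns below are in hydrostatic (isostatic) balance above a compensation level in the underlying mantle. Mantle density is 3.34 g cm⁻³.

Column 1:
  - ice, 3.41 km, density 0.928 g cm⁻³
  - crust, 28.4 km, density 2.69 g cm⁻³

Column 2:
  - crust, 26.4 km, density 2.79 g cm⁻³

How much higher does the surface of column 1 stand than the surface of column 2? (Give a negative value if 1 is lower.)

3.64 km

For any compensation level in the mantle, the mantle terms cancel and isostasy reduces to e = (Σt_1 − Σt_2) − (Σ(ρt)_1 − Σ(ρt)_2) / ρ_m.
Σt_1 = 31.81 km; Σt_2 = 26.4 km; Σ(ρt)_1 = 79.56048; Σ(ρt)_2 = 73.656 (in km·g cm⁻³).
e = (31.81 − 26.4) − (79.56048 − 73.656) / 3.34 = 3.64 km.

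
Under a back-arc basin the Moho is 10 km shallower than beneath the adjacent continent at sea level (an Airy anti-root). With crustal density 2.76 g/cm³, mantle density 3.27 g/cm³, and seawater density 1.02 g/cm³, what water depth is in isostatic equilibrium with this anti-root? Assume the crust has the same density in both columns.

2.93 km

Replacing a thickness d of crust by seawater at the top must be balanced by replacing crust with mantle at the base: d (ρ_c − ρ_w) = a (ρ_m − ρ_c).
d = a (ρ_m − ρ_c)/(ρ_c − ρ_w) = 10 km × 0.51/1.74 = 2.93 km.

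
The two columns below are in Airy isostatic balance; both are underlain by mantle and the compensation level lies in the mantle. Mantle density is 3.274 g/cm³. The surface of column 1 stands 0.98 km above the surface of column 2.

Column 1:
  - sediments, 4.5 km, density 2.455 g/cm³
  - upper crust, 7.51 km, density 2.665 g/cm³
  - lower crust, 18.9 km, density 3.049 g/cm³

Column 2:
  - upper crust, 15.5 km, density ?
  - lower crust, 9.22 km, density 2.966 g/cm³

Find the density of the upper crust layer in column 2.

Take the compensation level at the base of the deeper column (depth z_c below the surface of column 1) and equate Σ ρ_i t_i down to z_c; mantle fills any gap and the z_c terms cancel.
Column 1: 4.5×2.455 + 7.51×2.665 + 18.9×3.049 + (z_c − 30.91)×3.274
Column 2: 0.98×0 + 15.5×ρ + 9.22×2.966 + (z_c − 0.98 − 24.72)×3.274
The z_c×3.274 term appears on both sides and cancels. Collect the known terms of each column as K = Σ(ρt)_known − 3.274 × (depth of known layers): K_1 = 88.68775 − 3.274×30.91 = −12.51159; K_2 = 27.34652 − 3.274×(0.98 + 24.72) = −56.79528.
Balance: K_1 = K_2 + 15.5×ρ, so ρ = (K_1 − K_2)/15.5 = 44.2837/15.5 = 2.86 g/cm³.

2.86 g/cm³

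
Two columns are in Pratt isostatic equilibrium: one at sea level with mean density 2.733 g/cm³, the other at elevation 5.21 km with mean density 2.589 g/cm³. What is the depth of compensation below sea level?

ρ_ref D = ρ (D + h) → D (ρ_ref − ρ) = ρ h.
D = ρ h/(ρ_ref − ρ) = 2.589 × 5.21 km/(2.733 − 2.589) = 93.7 km.

93.7 km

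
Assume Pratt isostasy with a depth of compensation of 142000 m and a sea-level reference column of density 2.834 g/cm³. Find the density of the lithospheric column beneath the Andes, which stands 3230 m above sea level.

Pratt balance: ρ_ref D = ρ (D + h).
ρ = ρ_ref D/(D + h) = 2.834 × 142000 m/(142000 m + 3230 m) = 2.77 g/cm³.

2.77 g/cm³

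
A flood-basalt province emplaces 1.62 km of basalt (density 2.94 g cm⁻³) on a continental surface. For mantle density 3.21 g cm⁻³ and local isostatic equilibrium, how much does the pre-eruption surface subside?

Subaerial loading: s = t ρ_load / ρ_m.
s = 1.62 km × 2.94/3.21 = 1.48 km.

1.48 km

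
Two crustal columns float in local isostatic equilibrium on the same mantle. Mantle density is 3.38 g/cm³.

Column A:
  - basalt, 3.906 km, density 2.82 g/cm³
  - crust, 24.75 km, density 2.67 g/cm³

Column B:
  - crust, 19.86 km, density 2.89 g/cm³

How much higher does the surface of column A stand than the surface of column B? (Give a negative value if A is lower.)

2.97 km

For any compensation level in the mantle, the mantle terms cancel and isostasy reduces to e = (Σt_A − Σt_B) − (Σ(ρt)_A − Σ(ρt)_B) / ρ_m.
Σt_A = 28.656 km; Σt_B = 19.86 km; Σ(ρt)_A = 77.09742; Σ(ρt)_B = 57.3954 (in km·g/cm³).
e = (28.656 − 19.86) − (77.09742 − 57.3954) / 3.38 = 2.97 km.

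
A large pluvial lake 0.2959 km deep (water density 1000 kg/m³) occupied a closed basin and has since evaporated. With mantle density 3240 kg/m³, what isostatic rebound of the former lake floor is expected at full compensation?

0.0913 km

u = d ρ_w/ρ_m = 0.2959 km × 1000/3240 = 0.0913 km.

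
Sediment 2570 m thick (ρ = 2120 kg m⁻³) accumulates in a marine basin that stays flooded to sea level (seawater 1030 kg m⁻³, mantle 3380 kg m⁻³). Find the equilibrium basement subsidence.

1190 m

Submarine loading: the sediment displaces seawater, and the subsidence is in turn flooded, so s (ρ_m − ρ_w) = t (ρ_sed − ρ_w).
s = 2570 m × (2120 − 1030) / (3380 − 1030) = 1190 m.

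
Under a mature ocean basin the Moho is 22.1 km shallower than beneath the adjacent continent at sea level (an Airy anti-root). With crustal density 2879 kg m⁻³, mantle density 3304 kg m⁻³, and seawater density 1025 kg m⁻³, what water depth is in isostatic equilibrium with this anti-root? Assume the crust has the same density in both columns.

5.07 km

Replacing a thickness d of crust by seawater at the top must be balanced by replacing crust with mantle at the base: d (ρ_c − ρ_w) = a (ρ_m − ρ_c).
d = a (ρ_m − ρ_c)/(ρ_c − ρ_w) = 22.1 km × 425/1854 = 5.07 km.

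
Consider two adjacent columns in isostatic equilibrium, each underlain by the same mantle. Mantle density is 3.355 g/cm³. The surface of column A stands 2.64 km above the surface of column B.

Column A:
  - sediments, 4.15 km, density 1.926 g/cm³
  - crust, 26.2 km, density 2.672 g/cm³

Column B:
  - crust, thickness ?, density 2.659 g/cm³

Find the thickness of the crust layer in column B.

21.5 km

Take the compensation level at the base of the deeper column (depth z_c below the surface of column A) and equate Σ ρ_i t_i down to z_c; mantle fills any gap and the z_c terms cancel.
Column A: 4.15×1.926 + 26.2×2.672 + (z_c − 30.35)×3.355
Column B: 2.64×0 + x×2.659 + (z_c − 2.64 − 0 − x)×3.355
The z_c×3.355 term appears on both sides and cancels. Collect the known terms of each column as K = Σ(ρt)_known − 3.355 × (depth of known layers): K_A = 77.9993 − 3.355×30.35 = −23.82495; K_B = 0 − 3.355×(2.64 + 0) = −8.8572.
Balance: K_A = K_B − x×(3.355 − 2.659), so x = (K_B − K_A)/(3.355 − 2.659) = 14.9677/0.696 = 21.5 km.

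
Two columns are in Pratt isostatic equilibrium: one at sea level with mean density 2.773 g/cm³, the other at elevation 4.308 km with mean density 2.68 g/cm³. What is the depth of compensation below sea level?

ρ_ref D = ρ (D + h) → D (ρ_ref − ρ) = ρ h.
D = ρ h/(ρ_ref − ρ) = 2.68 × 4.308 km/(2.773 − 2.68) = 124 km.

124 km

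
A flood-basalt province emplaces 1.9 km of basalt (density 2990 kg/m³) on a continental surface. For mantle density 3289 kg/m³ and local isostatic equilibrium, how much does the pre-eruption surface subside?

Subaerial loading: s = t ρ_load / ρ_m.
s = 1.9 km × 2990/3289 = 1.73 km.

1.73 km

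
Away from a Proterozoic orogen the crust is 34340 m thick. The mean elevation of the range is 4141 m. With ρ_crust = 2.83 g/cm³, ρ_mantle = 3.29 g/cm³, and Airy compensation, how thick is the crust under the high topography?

Root depth r = h ρ_c / (ρ_m − ρ_c) = 4141 m × 2.83 / 0.46 = 25480 m.
Total thickness = T + h + r = 34340 m + 4141 m + 25480 m = 64000 m.

64000 m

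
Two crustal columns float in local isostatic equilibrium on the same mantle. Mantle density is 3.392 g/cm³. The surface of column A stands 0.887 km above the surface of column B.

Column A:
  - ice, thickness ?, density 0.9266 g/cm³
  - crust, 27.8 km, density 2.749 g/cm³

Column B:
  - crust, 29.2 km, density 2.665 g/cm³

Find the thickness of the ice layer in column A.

2.58 km

Take the compensation level at the base of the deeper column (depth z_c below the surface of column A) and equate Σ ρ_i t_i down to z_c; mantle fills any gap and the z_c terms cancel.
Column A: x×0.9266 + 27.8×2.749 + (z_c − 27.8 − x)×3.392
Column B: 0.887×0 + 29.2×2.665 + (z_c − 0.887 − 29.2)×3.392
The z_c×3.392 term appears on both sides and cancels. Collect the known terms of each column as K = Σ(ρt)_known − 3.392 × (depth of known layers): K_A = 76.4222 − 3.392×27.8 = −17.8754; K_B = 77.818 − 3.392×(0.887 + 29.2) = −24.237104.
Balance: K_A − x×(3.392 − 0.9266) = K_B, so x = (K_A − K_B)/(3.392 − 0.9266) = 6.3617/2.4654 = 2.58 km.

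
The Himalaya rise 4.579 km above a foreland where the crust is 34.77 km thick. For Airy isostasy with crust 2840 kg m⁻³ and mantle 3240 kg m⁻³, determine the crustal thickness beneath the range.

Root depth r = h ρ_c / (ρ_m − ρ_c) = 4.579 km × 2840 / 400 = 32.51 km.
Total thickness = T + h + r = 34.77 km + 4.579 km + 32.51 km = 71.9 km.

71.9 km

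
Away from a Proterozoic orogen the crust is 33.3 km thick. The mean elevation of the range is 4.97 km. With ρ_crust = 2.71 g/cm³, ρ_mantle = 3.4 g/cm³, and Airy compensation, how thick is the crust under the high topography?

57.8 km

Root depth r = h ρ_c / (ρ_m − ρ_c) = 4.97 km × 2.71 / 0.69 = 19.52 km.
Total thickness = T + h + r = 33.3 km + 4.97 km + 19.52 km = 57.8 km.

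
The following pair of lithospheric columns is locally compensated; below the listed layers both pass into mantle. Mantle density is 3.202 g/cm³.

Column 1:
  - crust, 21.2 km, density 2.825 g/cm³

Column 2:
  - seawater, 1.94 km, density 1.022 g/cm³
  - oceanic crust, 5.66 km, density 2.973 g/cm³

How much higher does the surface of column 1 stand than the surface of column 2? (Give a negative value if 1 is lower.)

0.77 km

For any compensation level in the mantle, the mantle terms cancel and isostasy reduces to e = (Σt_1 − Σt_2) − (Σ(ρt)_1 − Σ(ρt)_2) / ρ_m.
Σt_1 = 21.2 km; Σt_2 = 7.6 km; Σ(ρt)_1 = 59.89; Σ(ρt)_2 = 18.80986 (in km·g/cm³).
e = (21.2 − 7.6) − (59.89 − 18.80986) / 3.202 = 0.77 km.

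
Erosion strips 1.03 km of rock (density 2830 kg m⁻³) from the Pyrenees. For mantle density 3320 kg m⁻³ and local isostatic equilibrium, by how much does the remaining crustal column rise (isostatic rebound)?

Unloading: uplift u = e ρ_c/ρ_m = 1.03 km × 2830/3320 = 0.878 km.

0.878 km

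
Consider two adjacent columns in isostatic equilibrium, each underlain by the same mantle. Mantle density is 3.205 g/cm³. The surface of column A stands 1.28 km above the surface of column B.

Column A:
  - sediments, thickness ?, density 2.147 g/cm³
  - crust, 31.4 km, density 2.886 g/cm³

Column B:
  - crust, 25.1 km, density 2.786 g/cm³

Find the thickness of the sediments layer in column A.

4.35 km

Take the compensation level at the base of the deeper column (depth z_c below the surface of column A) and equate Σ ρ_i t_i down to z_c; mantle fills any gap and the z_c terms cancel.
Column A: x×2.147 + 31.4×2.886 + (z_c − 31.4 − x)×3.205
Column B: 1.28×0 + 25.1×2.786 + (z_c − 1.28 − 25.1)×3.205
The z_c×3.205 term appears on both sides and cancels. Collect the known terms of each column as K = Σ(ρt)_known − 3.205 × (depth of known layers): K_A = 90.6204 − 3.205×31.4 = −10.0166; K_B = 69.9286 − 3.205×(1.28 + 25.1) = −14.6193.
Balance: K_A − x×(3.205 − 2.147) = K_B, so x = (K_A − K_B)/(3.205 − 2.147) = 4.6027/1.058 = 4.35 km.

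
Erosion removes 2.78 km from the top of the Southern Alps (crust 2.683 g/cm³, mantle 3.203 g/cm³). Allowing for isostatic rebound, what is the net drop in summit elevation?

0.451 km

Rebound u = e ρ_c/ρ_m = 2.78 km × 2.683/3.203 = 2.329 km.
Net surface drop = e − u = 2.78 km − 2.329 km = e (ρ_m − ρ_c)/ρ_m = 0.451 km.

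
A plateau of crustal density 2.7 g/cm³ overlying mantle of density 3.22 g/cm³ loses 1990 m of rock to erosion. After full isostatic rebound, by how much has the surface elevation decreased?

Rebound u = e ρ_c/ρ_m = 1990 m × 2.7/3.22 = 1669 m.
Net surface drop = e − u = 1990 m − 1669 m = e (ρ_m − ρ_c)/ρ_m = 321 m.

321 m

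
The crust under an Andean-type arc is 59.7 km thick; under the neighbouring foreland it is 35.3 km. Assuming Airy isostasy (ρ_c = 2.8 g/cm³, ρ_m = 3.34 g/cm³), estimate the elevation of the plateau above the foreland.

Excess crust Δ = 59.7 km − 35.3 km = 24.4 km, split between elevation h and root r with h + r = Δ.
Airy balance ρ_c h = (ρ_m − ρ_c) r gives r = h ρ_c/(ρ_m − ρ_c), so h (1 + ρ_c/(ρ_m − ρ_c)) = Δ, i.e. h = Δ (ρ_m − ρ_c)/ρ_m.
h = 24.4 km × 0.54/3.34 = 3.94 km.

3.94 km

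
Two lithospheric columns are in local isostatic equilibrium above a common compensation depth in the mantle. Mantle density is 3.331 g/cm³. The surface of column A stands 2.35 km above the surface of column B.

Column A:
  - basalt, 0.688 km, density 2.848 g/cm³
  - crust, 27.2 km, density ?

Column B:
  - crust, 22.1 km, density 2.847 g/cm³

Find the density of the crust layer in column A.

Take the compensation level at the base of the deeper column (depth z_c below the surface of column A) and equate Σ ρ_i t_i down to z_c; mantle fills any gap and the z_c terms cancel.
Column A: 0.688×2.848 + 27.2×ρ + (z_c − 27.888)×3.331
Column B: 2.35×0 + 22.1×2.847 + (z_c − 2.35 − 22.1)×3.331
The z_c×3.331 term appears on both sides and cancels. Collect the known terms of each column as K = Σ(ρt)_known − 3.331 × (depth of known layers): K_A = 1.959424 − 3.331×27.888 = −90.935504; K_B = 62.9187 − 3.331×(2.35 + 22.1) = −18.52425.
Balance: K_A + 27.2×ρ = K_B, so ρ = (K_B − K_A)/27.2 = 72.4113/27.2 = 2.66 g/cm³.

2.66 g/cm³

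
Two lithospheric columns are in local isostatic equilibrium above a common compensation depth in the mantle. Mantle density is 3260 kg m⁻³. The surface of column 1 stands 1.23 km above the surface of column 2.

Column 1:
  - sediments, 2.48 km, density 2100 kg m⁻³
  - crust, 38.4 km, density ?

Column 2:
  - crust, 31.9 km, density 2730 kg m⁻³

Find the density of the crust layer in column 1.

2790 kg m⁻³

Take the compensation level at the base of the deeper column (depth z_c below the surface of column 1) and equate Σ ρ_i t_i down to z_c; mantle fills any gap and the z_c terms cancel.
Column 1: 2.48×2100 + 38.4×ρ + (z_c − 40.88)×3260
Column 2: 1.23×0 + 31.9×2730 + (z_c − 1.23 − 31.9)×3260
The z_c×3260 term appears on both sides and cancels. Collect the known terms of each column as K = Σ(ρt)_known − 3260 × (depth of known layers): K_1 = 5208 − 3260×40.88 = −128060.8; K_2 = 87087 − 3260×(1.23 + 31.9) = −20916.8.
Balance: K_1 + 38.4×ρ = K_2, so ρ = (K_2 − K_1)/38.4 = 107144/38.4 = 2790 kg m⁻³.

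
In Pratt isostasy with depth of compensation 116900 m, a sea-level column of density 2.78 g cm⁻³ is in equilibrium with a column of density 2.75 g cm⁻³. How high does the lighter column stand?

ρ_ref D = ρ (D + h) → h = D (ρ_ref − ρ)/ρ.
h = 116900 m × (2.78 − 2.75)/2.75 = 1280 m.

1280 m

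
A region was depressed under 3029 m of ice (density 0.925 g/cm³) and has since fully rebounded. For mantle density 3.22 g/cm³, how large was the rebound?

870 m

Removing the load lets mantle flow back in; uplift u satisfies ρ_ice t = ρ_m u.
u = t ρ_ice/ρ_m = 3029 m × 0.925/3.22 = 870 m.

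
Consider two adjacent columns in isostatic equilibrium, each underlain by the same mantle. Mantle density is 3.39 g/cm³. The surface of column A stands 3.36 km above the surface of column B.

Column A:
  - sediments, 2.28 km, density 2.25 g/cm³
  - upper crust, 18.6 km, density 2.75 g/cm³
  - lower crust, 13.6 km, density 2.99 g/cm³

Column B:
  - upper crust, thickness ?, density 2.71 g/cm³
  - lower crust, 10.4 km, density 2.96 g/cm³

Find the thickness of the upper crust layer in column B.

6 km

Take the compensation level at the base of the deeper column (depth z_c below the surface of column A) and equate Σ ρ_i t_i down to z_c; mantle fills any gap and the z_c terms cancel.
Column A: 2.28×2.25 + 18.6×2.75 + 13.6×2.99 + (z_c − 34.48)×3.39
Column B: 3.36×0 + x×2.71 + 10.4×2.96 + (z_c − 3.36 − 10.4 − x)×3.39
The z_c×3.39 term appears on both sides and cancels. Collect the known terms of each column as K = Σ(ρt)_known − 3.39 × (depth of known layers): K_A = 96.944 − 3.39×34.48 = −19.9432; K_B = 30.784 − 3.39×(3.36 + 10.4) = −15.8624.
Balance: K_A = K_B − x×(3.39 − 2.71), so x = (K_B − K_A)/(3.39 − 2.71) = 4.0808/0.68 = 6 km.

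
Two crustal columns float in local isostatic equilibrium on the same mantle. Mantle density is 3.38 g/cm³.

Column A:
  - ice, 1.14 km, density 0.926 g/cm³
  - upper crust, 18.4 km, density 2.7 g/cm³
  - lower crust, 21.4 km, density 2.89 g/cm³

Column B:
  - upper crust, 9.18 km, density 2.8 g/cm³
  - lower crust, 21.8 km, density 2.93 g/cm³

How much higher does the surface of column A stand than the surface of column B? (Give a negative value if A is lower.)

For any compensation level in the mantle, the mantle terms cancel and isostasy reduces to e = (Σt_A − Σt_B) − (Σ(ρt)_A − Σ(ρt)_B) / ρ_m.
Σt_A = 40.94 km; Σt_B = 30.98 km; Σ(ρt)_A = 112.58164; Σ(ρt)_B = 89.578 (in km·g/cm³).
e = (40.94 − 30.98) − (112.58164 − 89.578) / 3.38 = 3.15 km.

3.15 km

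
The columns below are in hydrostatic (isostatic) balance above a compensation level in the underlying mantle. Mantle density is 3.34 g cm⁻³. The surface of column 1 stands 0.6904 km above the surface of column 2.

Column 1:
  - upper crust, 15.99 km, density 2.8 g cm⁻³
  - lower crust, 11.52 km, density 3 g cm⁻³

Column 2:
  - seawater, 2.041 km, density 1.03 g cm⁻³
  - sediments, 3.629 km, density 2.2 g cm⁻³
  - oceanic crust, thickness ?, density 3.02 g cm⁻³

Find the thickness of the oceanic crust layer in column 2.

4.36 km

Take the compensation level at the base of the deeper column (depth z_c below the surface of column 1) and equate Σ ρ_i t_i down to z_c; mantle fills any gap and the z_c terms cancel.
Column 1: 15.99×2.8 + 11.52×3 + (z_c − 27.51)×3.34
Column 2: 0.6904×0 + 2.041×1.03 + 3.629×2.2 + x×3.02 + (z_c − 0.6904 − 5.67 − x)×3.34
The z_c×3.34 term appears on both sides and cancels. Collect the known terms of each column as K = Σ(ρt)_known − 3.34 × (depth of known layers): K_1 = 79.332 − 3.34×27.51 = −12.5514; K_2 = 10.08603 − 3.34×(0.6904 + 5.67) = −11.157706.
Balance: K_1 = K_2 − x×(3.34 − 3.02), so x = (K_2 − K_1)/(3.34 − 3.02) = 1.39369/0.32 = 4.36 km.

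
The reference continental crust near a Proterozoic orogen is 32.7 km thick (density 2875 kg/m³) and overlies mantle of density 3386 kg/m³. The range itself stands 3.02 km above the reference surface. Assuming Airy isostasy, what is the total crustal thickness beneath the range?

Root depth r = h ρ_c / (ρ_m − ρ_c) = 3.02 km × 2875 / 511 = 16.99 km.
Total thickness = T + h + r = 32.7 km + 3.02 km + 16.99 km = 52.7 km.

52.7 km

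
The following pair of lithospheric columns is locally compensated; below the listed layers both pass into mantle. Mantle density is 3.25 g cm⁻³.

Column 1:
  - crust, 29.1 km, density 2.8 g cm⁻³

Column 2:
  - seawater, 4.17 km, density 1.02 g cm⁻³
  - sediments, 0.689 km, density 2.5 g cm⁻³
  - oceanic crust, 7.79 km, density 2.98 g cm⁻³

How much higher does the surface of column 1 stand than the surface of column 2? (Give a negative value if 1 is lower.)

0.362 km

For any compensation level in the mantle, the mantle terms cancel and isostasy reduces to e = (Σt_1 − Σt_2) − (Σ(ρt)_1 − Σ(ρt)_2) / ρ_m.
Σt_1 = 29.1 km; Σt_2 = 12.649 km; Σ(ρt)_1 = 81.48; Σ(ρt)_2 = 29.1901 (in km·g cm⁻³).
e = (29.1 − 12.649) − (81.48 − 29.1901) / 3.25 = 0.362 km.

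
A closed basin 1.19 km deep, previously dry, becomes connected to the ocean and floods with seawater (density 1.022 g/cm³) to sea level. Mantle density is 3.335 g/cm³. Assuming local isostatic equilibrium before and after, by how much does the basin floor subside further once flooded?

0.526 km

After flooding the water column is d + s deep. Its weight must equal the weight of mantle displaced by the extra subsidence s: (d + s) ρ_w = s ρ_m.
s = d ρ_w / (ρ_m − ρ_w) = 1.19 km × 1.022/(3.335 − 1.022) = 0.526 km.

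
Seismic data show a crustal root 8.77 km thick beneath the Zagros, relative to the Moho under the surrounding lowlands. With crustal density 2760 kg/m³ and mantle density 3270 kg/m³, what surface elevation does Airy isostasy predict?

1.62 km

In Airy isostatic equilibrium: ρ_c h = (ρ_m − ρ_c) r.
h = r (ρ_m − ρ_c) / ρ_c = 8.77 km × (3270 − 2760) / 2760 = 1.62 km.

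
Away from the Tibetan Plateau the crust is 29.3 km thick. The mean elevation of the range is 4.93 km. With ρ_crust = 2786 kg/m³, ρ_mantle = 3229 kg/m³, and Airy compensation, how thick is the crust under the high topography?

Root depth r = h ρ_c / (ρ_m − ρ_c) = 4.93 km × 2786 / 443 = 31 km.
Total thickness = T + h + r = 29.3 km + 4.93 km + 31 km = 65.2 km.

65.2 km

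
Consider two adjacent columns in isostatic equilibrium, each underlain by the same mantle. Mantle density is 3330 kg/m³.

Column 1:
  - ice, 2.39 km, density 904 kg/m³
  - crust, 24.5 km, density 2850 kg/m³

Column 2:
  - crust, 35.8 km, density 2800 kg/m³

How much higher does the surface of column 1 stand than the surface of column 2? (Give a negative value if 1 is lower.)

For any compensation level in the mantle, the mantle terms cancel and isostasy reduces to e = (Σt_1 − Σt_2) − (Σ(ρt)_1 − Σ(ρt)_2) / ρ_m.
Σt_1 = 26.89 km; Σt_2 = 35.8 km; Σ(ρt)_1 = 71985.56; Σ(ρt)_2 = 100240 (in km·kg/m³).
e = (26.89 − 35.8) − (71985.56 − 100240) / 3330 = −0.425 km.

−0.425 km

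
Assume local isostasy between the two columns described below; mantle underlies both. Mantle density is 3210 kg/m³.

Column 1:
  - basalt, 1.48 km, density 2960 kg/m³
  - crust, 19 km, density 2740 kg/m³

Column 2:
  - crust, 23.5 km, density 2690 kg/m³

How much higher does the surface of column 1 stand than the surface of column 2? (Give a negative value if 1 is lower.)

−0.91 km

For any compensation level in the mantle, the mantle terms cancel and isostasy reduces to e = (Σt_1 − Σt_2) − (Σ(ρt)_1 − Σ(ρt)_2) / ρ_m.
Σt_1 = 20.48 km; Σt_2 = 23.5 km; Σ(ρt)_1 = 56440.8; Σ(ρt)_2 = 63215 (in km·kg/m³).
e = (20.48 − 23.5) − (56440.8 − 63215) / 3210 = −0.91 km.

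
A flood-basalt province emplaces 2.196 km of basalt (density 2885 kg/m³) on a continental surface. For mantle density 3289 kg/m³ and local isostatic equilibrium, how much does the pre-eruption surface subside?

Subaerial loading: s = t ρ_load / ρ_m.
s = 2.196 km × 2885/3289 = 1.93 km.

1.93 km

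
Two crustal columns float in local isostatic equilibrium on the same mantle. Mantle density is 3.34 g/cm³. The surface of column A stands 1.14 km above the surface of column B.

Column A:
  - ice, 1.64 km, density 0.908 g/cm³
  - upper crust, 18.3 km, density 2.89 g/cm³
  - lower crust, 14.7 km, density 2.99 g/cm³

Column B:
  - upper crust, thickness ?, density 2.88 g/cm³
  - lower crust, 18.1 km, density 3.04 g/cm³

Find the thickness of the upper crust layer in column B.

Take the compensation level at the base of the deeper column (depth z_c below the surface of column A) and equate Σ ρ_i t_i down to z_c; mantle fills any gap and the z_c terms cancel.
Column A: 1.64×0.908 + 18.3×2.89 + 14.7×2.99 + (z_c − 34.64)×3.34
Column B: 1.14×0 + x×2.88 + 18.1×3.04 + (z_c − 1.14 − 18.1 − x)×3.34
The z_c×3.34 term appears on both sides and cancels. Collect the known terms of each column as K = Σ(ρt)_known − 3.34 × (depth of known layers): K_A = 98.32912 − 3.34×34.64 = −17.36848; K_B = 55.024 − 3.34×(1.14 + 18.1) = −9.2376.
Balance: K_A = K_B − x×(3.34 − 2.88), so x = (K_B − K_A)/(3.34 − 2.88) = 8.13088/0.46 = 17.7 km.

17.7 km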